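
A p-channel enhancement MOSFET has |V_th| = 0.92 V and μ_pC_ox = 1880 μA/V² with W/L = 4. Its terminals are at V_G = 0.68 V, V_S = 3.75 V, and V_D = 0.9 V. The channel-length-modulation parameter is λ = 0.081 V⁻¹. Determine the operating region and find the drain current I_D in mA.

V_SG = V_S − V_G = 3.75 − 0.68 = 3.07 V; V_SD = V_S − V_D = 3.75 − 0.9 = 2.85 V.
k_p = μ_pC_ox · (W/L) = 7.52 mA/V².
V_ov = V_SG − |V_th| = 3.07 − 0.92 = 2.15 V.
Since V_SD = 2.85 V ≥ V_ov = 2.15 V, the device is in saturation.
I_D = ½ k_p V_ov² (1 + λ V_SD) = 0.5 × 7.52 × 2.15² × (1 + 0.081 × 2.85) = 21.4 mA.

Saturation; I_D = 21.4 mA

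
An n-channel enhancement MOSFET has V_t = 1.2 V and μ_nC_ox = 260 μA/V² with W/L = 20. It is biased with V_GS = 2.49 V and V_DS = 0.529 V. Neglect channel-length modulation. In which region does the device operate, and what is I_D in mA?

k_n = μ_nC_ox · (W/L) = 5.2 mA/V².
V_ov = V_GS − V_t = 2.49 − 1.2 = 1.29 V.
Since V_DS = 0.529 V < V_ov = 1.29 V, the device is in the triode region.
I_D = k_n [V_ov · V_DS − ½ V_DS²] = 5.2 × [1.29 × 0.529 − 0.5 × 0.529²] = 2.82 mA.

Triode; I_D = 2.82 mA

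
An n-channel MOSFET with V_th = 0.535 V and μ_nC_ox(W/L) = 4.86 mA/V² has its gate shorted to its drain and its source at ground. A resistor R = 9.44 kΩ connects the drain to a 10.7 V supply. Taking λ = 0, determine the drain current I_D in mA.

I_D = 1.01 mA

With gate tied to drain, V_GS = V_DS ≥ V_GS − V_th, so the device is in saturation.
KCL at the drain: ½ k_n (V_GS − V_th)² = (V_DD − V_GS)/R.
Let x = V_GS − 0.535. Then 22.9 x² + x − 10.16 = 0, giving x = 0.644 V (positive root), so V_GS = 1.18 V.
I_D = (V_DD − V_GS)/R = (10.7 − 1.18) / 9.44 = 1.01 mA.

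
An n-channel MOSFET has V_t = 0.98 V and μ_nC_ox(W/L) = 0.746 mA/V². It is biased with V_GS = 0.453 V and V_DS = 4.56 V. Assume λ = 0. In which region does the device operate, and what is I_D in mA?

Cutoff; I_D = 0 mA

V_GS = 0.453 V < V_t = 0.98 V, so the transistor is in cutoff.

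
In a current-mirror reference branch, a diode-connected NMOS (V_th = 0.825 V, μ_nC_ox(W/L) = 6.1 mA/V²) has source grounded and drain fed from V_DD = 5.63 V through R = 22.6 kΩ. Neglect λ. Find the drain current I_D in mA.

I_D = 0.201 mA

With gate tied to drain, V_GS = V_DS ≥ V_GS − V_th, so the device is in saturation.
KCL at the drain: ½ k_n (V_GS − V_th)² = (V_DD − V_GS)/R.
Let x = V_GS − 0.825. Then 68.9 x² + x − 4.805 = 0, giving x = 0.257 V (positive root), so V_GS = 1.08 V.
I_D = (V_DD − V_GS)/R = (5.63 − 1.08) / 22.6 = 0.201 mA.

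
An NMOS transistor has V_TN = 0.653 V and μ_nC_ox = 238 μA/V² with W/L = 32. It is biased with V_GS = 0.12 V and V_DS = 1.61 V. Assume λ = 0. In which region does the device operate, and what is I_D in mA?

Cutoff; I_D = 0 mA

V_GS = 0.12 V < V_TN = 0.653 V, so the transistor is in cutoff.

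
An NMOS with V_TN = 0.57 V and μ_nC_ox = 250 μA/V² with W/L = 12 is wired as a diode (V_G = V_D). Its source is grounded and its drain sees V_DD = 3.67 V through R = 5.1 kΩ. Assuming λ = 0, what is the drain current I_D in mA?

I_D = 0.495 mA

With gate tied to drain, V_GS = V_DS ≥ V_GS − V_TN, so the device is in saturation.
k_n = μ_nC_ox · (W/L) = 3 mA/V².
KCL at the drain: ½ k_n (V_GS − V_TN)² = (V_DD − V_GS)/R.
Let x = V_GS − 0.57. Then 7.65 x² + x − 3.1 = 0, giving x = 0.575 V (positive root), so V_GS = 1.14 V.
I_D = (V_DD − V_GS)/R = (3.67 − 1.14) / 5.1 = 0.495 mA.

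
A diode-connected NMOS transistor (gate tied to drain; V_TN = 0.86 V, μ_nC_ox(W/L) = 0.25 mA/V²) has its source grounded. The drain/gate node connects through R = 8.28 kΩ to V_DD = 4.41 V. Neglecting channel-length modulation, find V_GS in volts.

V_GS = 2.29 V

With gate tied to drain, V_GS = V_DS ≥ V_GS − V_TN, so the device is in saturation.
KCL at the drain: ½ k_n (V_GS − V_TN)² = (V_DD − V_GS)/R.
Let x = V_GS − 0.86. Then 1.03 x² + x − 3.55 = 0, giving x = 1.43 V (positive root), so V_GS = 2.29 V.
I_D = (V_DD − V_GS)/R = (4.41 − 2.29) / 8.28 = 0.256 mA.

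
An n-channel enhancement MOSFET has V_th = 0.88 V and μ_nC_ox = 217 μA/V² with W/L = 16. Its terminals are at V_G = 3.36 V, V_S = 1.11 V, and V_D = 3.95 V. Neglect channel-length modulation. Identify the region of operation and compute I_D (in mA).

Saturation; I_D = 3.26 mA

V_GS = V_G − V_S = 3.36 − 1.11 = 2.25 V; V_DS = V_D − V_S = 3.95 − 1.11 = 2.84 V.
k_n = μ_nC_ox · (W/L) = 3.472 mA/V².
V_ov = V_GS − V_th = 2.25 − 0.88 = 1.37 V.
Since V_DS = 2.84 V ≥ V_ov = 1.37 V, the device is in saturation.
I_D = ½ k_n V_ov² = 0.5 × 3.472 × 1.37² = 3.26 mA.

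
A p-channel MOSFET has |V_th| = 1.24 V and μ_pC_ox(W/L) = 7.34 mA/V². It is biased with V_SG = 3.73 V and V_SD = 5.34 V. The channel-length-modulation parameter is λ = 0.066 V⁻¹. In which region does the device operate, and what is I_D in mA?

Saturation; I_D = 30.8 mA

V_ov = V_SG − |V_th| = 3.73 − 1.24 = 2.49 V.
Since V_SD = 5.34 V ≥ V_ov = 2.49 V, the device is in saturation.
I_D = ½ k_p V_ov² (1 + λ V_SD) = 0.5 × 7.34 × 2.49² × (1 + 0.066 × 5.34) = 30.8 mA.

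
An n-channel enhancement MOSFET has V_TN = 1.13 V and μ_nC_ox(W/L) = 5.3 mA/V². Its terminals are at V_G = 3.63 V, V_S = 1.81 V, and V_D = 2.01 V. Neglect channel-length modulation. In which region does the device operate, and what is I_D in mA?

Triode; I_D = 0.625 mA

V_GS = V_G − V_S = 3.63 − 1.81 = 1.82 V; V_DS = V_D − V_S = 2.01 − 1.81 = 0.2 V.
V_ov = V_GS − V_TN = 1.82 − 1.13 = 0.69 V.
Since V_DS = 0.2 V < V_ov = 0.69 V, the device is in the triode region.
I_D = k_n [V_ov · V_DS − ½ V_DS²] = 5.3 × [0.69 × 0.2 − 0.5 × 0.2²] = 0.625 mA.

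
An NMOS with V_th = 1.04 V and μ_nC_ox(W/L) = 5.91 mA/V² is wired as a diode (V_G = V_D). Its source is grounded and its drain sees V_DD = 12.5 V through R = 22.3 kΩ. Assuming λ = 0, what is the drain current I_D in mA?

I_D = 0.496 mA

With gate tied to drain, V_GS = V_DS ≥ V_GS − V_th, so the device is in saturation.
KCL at the drain: ½ k_n (V_GS − V_th)² = (V_DD − V_GS)/R.
Let x = V_GS − 1.04. Then 65.9 x² + x − 11.46 = 0, giving x = 0.41 V (positive root), so V_GS = 1.45 V.
I_D = (V_DD − V_GS)/R = (12.5 − 1.45) / 22.3 = 0.496 mA.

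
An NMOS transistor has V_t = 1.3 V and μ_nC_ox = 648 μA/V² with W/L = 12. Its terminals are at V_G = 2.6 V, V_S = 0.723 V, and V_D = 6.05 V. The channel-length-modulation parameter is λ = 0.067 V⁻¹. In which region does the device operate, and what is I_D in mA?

V_GS = V_G − V_S = 2.6 − 0.723 = 1.88 V; V_DS = V_D − V_S = 6.05 − 0.723 = 5.33 V.
k_n = μ_nC_ox · (W/L) = 7.776 mA/V².
V_ov = V_GS − V_t = 1.88 − 1.3 = 0.577 V.
Since V_DS = 5.33 V ≥ V_ov = 0.577 V, the device is in saturation.
I_D = ½ k_n V_ov² (1 + λ V_DS) = 0.5 × 7.776 × 0.577² × (1 + 0.067 × 5.33) = 1.76 mA.

Saturation; I_D = 1.76 mA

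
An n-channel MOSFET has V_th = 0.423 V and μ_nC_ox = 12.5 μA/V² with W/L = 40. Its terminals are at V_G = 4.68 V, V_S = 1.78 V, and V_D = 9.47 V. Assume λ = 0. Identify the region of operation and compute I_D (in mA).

V_GS = V_G − V_S = 4.68 − 1.78 = 2.9 V; V_DS = V_D − V_S = 9.47 − 1.78 = 7.69 V.
k_n = μ_nC_ox · (W/L) = 0.5 mA/V².
V_ov = V_GS − V_th = 2.9 − 0.423 = 2.48 V.
Since V_DS = 7.69 V ≥ V_ov = 2.48 V, the device is in saturation.
I_D = ½ k_n V_ov² = 0.5 × 0.5 × 2.48² = 1.53 mA.

Saturation; I_D = 1.53 mA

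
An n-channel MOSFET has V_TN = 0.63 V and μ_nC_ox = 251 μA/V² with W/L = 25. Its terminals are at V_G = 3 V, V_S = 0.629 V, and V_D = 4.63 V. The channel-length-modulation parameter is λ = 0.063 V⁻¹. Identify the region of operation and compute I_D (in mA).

V_GS = V_G − V_S = 3 − 0.629 = 2.37 V; V_DS = V_D − V_S = 4.63 − 0.629 = 4 V.
k_n = μ_nC_ox · (W/L) = 6.275 mA/V².
V_ov = V_GS − V_TN = 2.37 − 0.63 = 1.74 V.
Since V_DS = 4 V ≥ V_ov = 1.74 V, the device is in saturation.
I_D = ½ k_n V_ov² (1 + λ V_DS) = 0.5 × 6.275 × 1.74² × (1 + 0.063 × 4) = 11.9 mA.

Saturation; I_D = 11.9 mA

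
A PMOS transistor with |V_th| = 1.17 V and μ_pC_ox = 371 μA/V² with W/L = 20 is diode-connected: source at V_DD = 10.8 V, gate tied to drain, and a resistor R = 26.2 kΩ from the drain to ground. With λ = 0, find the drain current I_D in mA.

I_D = 0.356 mA

With gate tied to drain, V_SG = V_SD ≥ V_SG − |V_th|, so the device is in saturation.
k_p = μ_pC_ox · (W/L) = 7.42 mA/V².
KCL at the drain: ½ k_p (V_SG − |V_th|)² = (V_DD − V_SG)/R.
Let x = V_SG − 1.17. Then 97.2 x² + x − 9.63 = 0, giving x = 0.31 V (positive root), so V_SG = 1.48 V.
I_D = (V_DD − V_SG)/R = (10.8 − 1.48) / 26.2 = 0.356 mA.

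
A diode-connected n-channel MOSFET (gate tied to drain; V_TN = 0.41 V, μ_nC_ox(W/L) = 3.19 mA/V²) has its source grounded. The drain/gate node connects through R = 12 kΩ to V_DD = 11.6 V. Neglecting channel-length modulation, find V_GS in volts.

With gate tied to drain, V_GS = V_DS ≥ V_GS − V_TN, so the device is in saturation.
KCL at the drain: ½ k_n (V_GS − V_TN)² = (V_DD − V_GS)/R.
Let x = V_GS − 0.41. Then 19.1 x² + x − 11.19 = 0, giving x = 0.739 V (positive root), so V_GS = 1.15 V.
I_D = (V_DD − V_GS)/R = (11.6 − 1.15) / 12 = 0.871 mA.

V_GS = 1.15 V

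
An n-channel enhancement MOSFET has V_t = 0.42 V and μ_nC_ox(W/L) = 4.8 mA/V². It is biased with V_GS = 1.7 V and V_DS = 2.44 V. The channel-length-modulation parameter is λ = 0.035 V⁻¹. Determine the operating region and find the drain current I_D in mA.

Saturation; I_D = 4.27 mA

V_ov = V_GS − V_t = 1.7 − 0.42 = 1.28 V.
Since V_DS = 2.44 V ≥ V_ov = 1.28 V, the device is in saturation.
I_D = ½ k_n V_ov² (1 + λ V_DS) = 0.5 × 4.8 × 1.28² × (1 + 0.035 × 2.44) = 4.27 mA.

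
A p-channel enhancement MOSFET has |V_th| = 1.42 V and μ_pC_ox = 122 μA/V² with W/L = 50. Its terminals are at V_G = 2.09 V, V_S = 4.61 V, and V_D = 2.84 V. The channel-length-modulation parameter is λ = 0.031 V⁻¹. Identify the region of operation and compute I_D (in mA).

Saturation; I_D = 3.89 mA

V_SG = V_S − V_G = 4.61 − 2.09 = 2.52 V; V_SD = V_S − V_D = 4.61 − 2.84 = 1.77 V.
k_p = μ_pC_ox · (W/L) = 6.1 mA/V².
V_ov = V_SG − |V_th| = 2.52 − 1.42 = 1.1 V.
Since V_SD = 1.77 V ≥ V_ov = 1.1 V, the device is in saturation.
I_D = ½ k_p V_ov² (1 + λ V_SD) = 0.5 × 6.1 × 1.1² × (1 + 0.031 × 1.77) = 3.89 mA.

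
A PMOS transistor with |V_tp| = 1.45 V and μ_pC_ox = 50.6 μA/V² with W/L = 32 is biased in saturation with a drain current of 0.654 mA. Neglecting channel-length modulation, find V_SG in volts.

V_SG = 2.35 V

k_p = μ_pC_ox · (W/L) = 1.619 mA/V².
In saturation I_D = ½ k_p (V_SG − |V_tp|)², so V_SG − |V_tp| = √(2 I_D / k_p) = √(2 × 0.654 / 1.619) = 0.899 V.
V_SG = 1.45 + 0.899 = 2.35 V.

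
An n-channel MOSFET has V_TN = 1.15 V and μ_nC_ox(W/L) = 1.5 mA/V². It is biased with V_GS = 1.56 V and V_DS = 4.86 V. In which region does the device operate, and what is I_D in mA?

V_ov = V_GS − V_TN = 1.56 − 1.15 = 0.41 V.
Since V_DS = 4.86 V ≥ V_ov = 0.41 V, the device is in saturation.
I_D = ½ k_n V_ov² = 0.5 × 1.5 × 0.41² = 0.126 mA.

Saturation; I_D = 0.126 mA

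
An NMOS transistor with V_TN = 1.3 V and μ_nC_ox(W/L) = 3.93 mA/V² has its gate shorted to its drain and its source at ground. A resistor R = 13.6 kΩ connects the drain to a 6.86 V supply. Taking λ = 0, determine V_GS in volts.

V_GS = 1.74 V

With gate tied to drain, V_GS = V_DS ≥ V_GS − V_TN, so the device is in saturation.
KCL at the drain: ½ k_n (V_GS − V_TN)² = (V_DD − V_GS)/R.
Let x = V_GS − 1.3. Then 26.7 x² + x − 5.56 = 0, giving x = 0.438 V (positive root), so V_GS = 1.74 V.
I_D = (V_DD − V_GS)/R = (6.86 − 1.74) / 13.6 = 0.377 mA.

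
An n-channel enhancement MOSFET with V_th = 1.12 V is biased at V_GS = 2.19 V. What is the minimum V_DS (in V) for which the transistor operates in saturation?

The boundary between triode and saturation is V_DS = V_GS − V_th = V_ov.
V_ov = 2.19 − 1.12 = 1.07 V.

V_DS,sat = 1.07 V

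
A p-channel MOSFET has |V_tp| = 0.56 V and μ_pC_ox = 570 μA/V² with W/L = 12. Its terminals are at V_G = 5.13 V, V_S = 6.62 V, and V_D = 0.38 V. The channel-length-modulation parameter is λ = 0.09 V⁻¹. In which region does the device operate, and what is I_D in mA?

V_SG = V_S − V_G = 6.62 − 5.13 = 1.49 V; V_SD = V_S − V_D = 6.62 − 0.38 = 6.24 V.
k_p = μ_pC_ox · (W/L) = 6.84 mA/V².
V_ov = V_SG − |V_tp| = 1.49 − 0.56 = 0.93 V.
Since V_SD = 6.24 V ≥ V_ov = 0.93 V, the device is in saturation.
I_D = ½ k_p V_ov² (1 + λ V_SD) = 0.5 × 6.84 × 0.93² × (1 + 0.09 × 6.24) = 4.62 mA.

Saturation; I_D = 4.62 mA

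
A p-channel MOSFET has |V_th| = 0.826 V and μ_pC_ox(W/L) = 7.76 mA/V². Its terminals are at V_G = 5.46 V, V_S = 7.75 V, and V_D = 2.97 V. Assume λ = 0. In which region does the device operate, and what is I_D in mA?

Saturation; I_D = 8.32 mA

V_SG = V_S − V_G = 7.75 − 5.46 = 2.29 V; V_SD = V_S − V_D = 7.75 − 2.97 = 4.78 V.
V_ov = V_SG − |V_th| = 2.29 − 0.826 = 1.46 V.
Since V_SD = 4.78 V ≥ V_ov = 1.46 V, the device is in saturation.
I_D = ½ k_p V_ov² = 0.5 × 7.76 × 1.46² = 8.32 mA.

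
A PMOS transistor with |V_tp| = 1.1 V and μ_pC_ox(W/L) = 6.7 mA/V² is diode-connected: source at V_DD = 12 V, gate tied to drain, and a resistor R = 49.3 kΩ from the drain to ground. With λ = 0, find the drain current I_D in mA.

I_D = 0.216 mA

With gate tied to drain, V_SG = V_SD ≥ V_SG − |V_tp|, so the device is in saturation.
KCL at the drain: ½ k_p (V_SG − |V_tp|)² = (V_DD − V_SG)/R.
Let x = V_SG − 1.1. Then 165 x² + x − 10.9 = 0, giving x = 0.254 V (positive root), so V_SG = 1.35 V.
I_D = (V_DD − V_SG)/R = (12 − 1.35) / 49.3 = 0.216 mA.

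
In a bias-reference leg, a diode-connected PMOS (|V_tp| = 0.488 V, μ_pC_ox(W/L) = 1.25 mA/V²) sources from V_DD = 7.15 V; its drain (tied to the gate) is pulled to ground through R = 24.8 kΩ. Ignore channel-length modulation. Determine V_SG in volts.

V_SG = 1.11 V

With gate tied to drain, V_SG = V_SD ≥ V_SG − |V_tp|, so the device is in saturation.
KCL at the drain: ½ k_p (V_SG − |V_tp|)² = (V_DD − V_SG)/R.
Let x = V_SG − 0.488. Then 15.5 x² + x − 6.662 = 0, giving x = 0.624 V (positive root), so V_SG = 1.11 V.
I_D = (V_DD − V_SG)/R = (7.15 − 1.11) / 24.8 = 0.243 mA.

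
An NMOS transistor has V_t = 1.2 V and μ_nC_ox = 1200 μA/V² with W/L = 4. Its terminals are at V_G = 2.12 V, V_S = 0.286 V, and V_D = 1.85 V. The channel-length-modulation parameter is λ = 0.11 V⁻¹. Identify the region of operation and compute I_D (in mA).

Saturation; I_D = 1.13 mA

V_GS = V_G − V_S = 2.12 − 0.286 = 1.83 V; V_DS = V_D − V_S = 1.85 − 0.286 = 1.56 V.
k_n = μ_nC_ox · (W/L) = 4.8 mA/V².
V_ov = V_GS − V_t = 1.83 − 1.2 = 0.634 V.
Since V_DS = 1.56 V ≥ V_ov = 0.634 V, the device is in saturation.
I_D = ½ k_n V_ov² (1 + λ V_DS) = 0.5 × 4.8 × 0.634² × (1 + 0.11 × 1.56) = 1.13 mA.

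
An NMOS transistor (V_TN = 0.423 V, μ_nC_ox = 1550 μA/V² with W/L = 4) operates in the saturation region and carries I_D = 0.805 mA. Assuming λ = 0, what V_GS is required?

k_n = μ_nC_ox · (W/L) = 6.2 mA/V².
In saturation I_D = ½ k_n (V_GS − V_TN)², so V_GS − V_TN = √(2 I_D / k_n) = √(2 × 0.805 / 6.2) = 0.51 V.
V_GS = 0.423 + 0.51 = 0.933 V.

V_GS = 0.933 V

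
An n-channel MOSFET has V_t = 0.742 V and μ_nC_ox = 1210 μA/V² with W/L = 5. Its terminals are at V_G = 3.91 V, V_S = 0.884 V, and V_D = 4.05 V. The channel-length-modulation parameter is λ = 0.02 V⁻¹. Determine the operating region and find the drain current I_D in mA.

Saturation; I_D = 16.8 mA

V_GS = V_G − V_S = 3.91 − 0.884 = 3.03 V; V_DS = V_D − V_S = 4.05 − 0.884 = 3.17 V.
k_n = μ_nC_ox · (W/L) = 6.05 mA/V².
V_ov = V_GS − V_t = 3.03 − 0.742 = 2.28 V.
Since V_DS = 3.17 V ≥ V_ov = 2.28 V, the device is in saturation.
I_D = ½ k_n V_ov² (1 + λ V_DS) = 0.5 × 6.05 × 2.28² × (1 + 0.02 × 3.17) = 16.8 mA.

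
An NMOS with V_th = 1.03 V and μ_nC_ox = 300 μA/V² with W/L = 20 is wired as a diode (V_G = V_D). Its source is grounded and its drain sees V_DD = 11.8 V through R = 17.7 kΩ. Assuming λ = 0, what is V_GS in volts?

V_GS = 1.47 V

With gate tied to drain, V_GS = V_DS ≥ V_GS − V_th, so the device is in saturation.
k_n = μ_nC_ox · (W/L) = 6 mA/V².
KCL at the drain: ½ k_n (V_GS − V_th)² = (V_DD − V_GS)/R.
Let x = V_GS − 1.03. Then 53.1 x² + x − 10.77 = 0, giving x = 0.441 V (positive root), so V_GS = 1.47 V.
I_D = (V_DD − V_GS)/R = (11.8 − 1.47) / 17.7 = 0.584 mA.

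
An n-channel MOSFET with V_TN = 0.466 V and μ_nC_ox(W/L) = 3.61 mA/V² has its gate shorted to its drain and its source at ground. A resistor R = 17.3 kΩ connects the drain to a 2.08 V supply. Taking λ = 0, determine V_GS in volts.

V_GS = 0.678 V

With gate tied to drain, V_GS = V_DS ≥ V_GS − V_TN, so the device is in saturation.
KCL at the drain: ½ k_n (V_GS − V_TN)² = (V_DD − V_GS)/R.
Let x = V_GS − 0.466. Then 31.2 x² + x − 1.614 = 0, giving x = 0.212 V (positive root), so V_GS = 0.678 V.
I_D = (V_DD − V_GS)/R = (2.08 − 0.678) / 17.3 = 0.081 mA.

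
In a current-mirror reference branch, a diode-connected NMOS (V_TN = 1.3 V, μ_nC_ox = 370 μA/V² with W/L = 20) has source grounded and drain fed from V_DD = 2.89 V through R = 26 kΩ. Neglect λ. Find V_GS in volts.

With gate tied to drain, V_GS = V_DS ≥ V_GS − V_TN, so the device is in saturation.
k_n = μ_nC_ox · (W/L) = 7.4 mA/V².
KCL at the drain: ½ k_n (V_GS − V_TN)² = (V_DD − V_GS)/R.
Let x = V_GS − 1.3. Then 96.2 x² + x − 1.59 = 0, giving x = 0.123 V (positive root), so V_GS = 1.42 V.
I_D = (V_DD − V_GS)/R = (2.89 − 1.42) / 26 = 0.0564 mA.

V_GS = 1.42 V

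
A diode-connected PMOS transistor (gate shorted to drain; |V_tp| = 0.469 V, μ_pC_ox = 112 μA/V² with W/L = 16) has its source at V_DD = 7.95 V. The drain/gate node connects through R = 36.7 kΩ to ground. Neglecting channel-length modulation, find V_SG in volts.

V_SG = 0.931 V

With gate tied to drain, V_SG = V_SD ≥ V_SG − |V_tp|, so the device is in saturation.
k_p = μ_pC_ox · (W/L) = 1.792 mA/V².
KCL at the drain: ½ k_p (V_SG − |V_tp|)² = (V_DD − V_SG)/R.
Let x = V_SG − 0.469. Then 32.9 x² + x − 7.481 = 0, giving x = 0.462 V (positive root), so V_SG = 0.931 V.
I_D = (V_DD − V_SG)/R = (7.95 − 0.931) / 36.7 = 0.191 mA.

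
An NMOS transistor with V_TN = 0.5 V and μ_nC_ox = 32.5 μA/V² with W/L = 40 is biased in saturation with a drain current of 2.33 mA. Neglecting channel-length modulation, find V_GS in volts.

V_GS = 2.39 V

k_n = μ_nC_ox · (W/L) = 1.3 mA/V².
In saturation I_D = ½ k_n (V_GS − V_TN)², so V_GS − V_TN = √(2 I_D / k_n) = √(2 × 2.33 / 1.3) = 1.89 V.
V_GS = 0.5 + 1.89 = 2.39 V.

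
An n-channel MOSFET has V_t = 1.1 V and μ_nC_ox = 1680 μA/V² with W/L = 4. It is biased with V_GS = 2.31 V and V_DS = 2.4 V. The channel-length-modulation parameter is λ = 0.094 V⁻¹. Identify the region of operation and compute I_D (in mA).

k_n = μ_nC_ox · (W/L) = 6.72 mA/V².
V_ov = V_GS − V_t = 2.31 − 1.1 = 1.21 V.
Since V_DS = 2.4 V ≥ V_ov = 1.21 V, the device is in saturation.
I_D = ½ k_n V_ov² (1 + λ V_DS) = 0.5 × 6.72 × 1.21² × (1 + 0.094 × 2.4) = 6.03 mA.

Saturation; I_D = 6.03 mA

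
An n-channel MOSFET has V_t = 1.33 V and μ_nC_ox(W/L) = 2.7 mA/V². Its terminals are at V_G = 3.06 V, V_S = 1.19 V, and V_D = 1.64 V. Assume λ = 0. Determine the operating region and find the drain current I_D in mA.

Triode; I_D = 0.383 mA

V_GS = V_G − V_S = 3.06 − 1.19 = 1.87 V; V_DS = V_D − V_S = 1.64 − 1.19 = 0.45 V.
V_ov = V_GS − V_t = 1.87 − 1.33 = 0.54 V.
Since V_DS = 0.45 V < V_ov = 0.54 V, the device is in the triode region.
I_D = k_n [V_ov · V_DS − ½ V_DS²] = 2.7 × [0.54 × 0.45 − 0.5 × 0.45²] = 0.383 mA.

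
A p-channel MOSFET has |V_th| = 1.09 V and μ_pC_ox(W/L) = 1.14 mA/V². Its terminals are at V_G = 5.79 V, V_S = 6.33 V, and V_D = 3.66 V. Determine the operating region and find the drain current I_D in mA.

V_SG = V_S − V_G = 6.33 − 5.79 = 0.54 V; V_SD = V_S − V_D = 6.33 − 3.66 = 2.67 V.
V_SG = 0.54 V < |V_th| = 1.09 V, so the transistor is in cutoff.

Cutoff; I_D = 0 mA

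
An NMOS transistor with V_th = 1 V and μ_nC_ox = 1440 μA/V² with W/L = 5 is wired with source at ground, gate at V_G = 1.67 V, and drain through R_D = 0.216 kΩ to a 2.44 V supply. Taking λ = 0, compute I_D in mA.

V_GS = V_G = 1.67 V, so V_ov = 1.67 − 1 = 0.67 V.
k_n = μ_nC_ox · (W/L) = 7.2 mA/V².
Assume saturation: I_D = ½ k_n V_ov² = 0.5 × 7.2 × 0.67² = 1.62 mA, giving V_DS = V_DD − I_D R_D = 2.44 − 1.62 × 0.216 = 2.09 V.
V_DS = 2.09 V ≥ V_ov = 0.67 V, confirming saturation.

I_D = 1.62 mA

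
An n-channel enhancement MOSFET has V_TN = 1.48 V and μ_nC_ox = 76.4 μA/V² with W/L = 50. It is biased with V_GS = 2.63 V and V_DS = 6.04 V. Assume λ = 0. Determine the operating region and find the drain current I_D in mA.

Saturation; I_D = 2.53 mA

k_n = μ_nC_ox · (W/L) = 3.82 mA/V².
V_ov = V_GS − V_TN = 2.63 − 1.48 = 1.15 V.
Since V_DS = 6.04 V ≥ V_ov = 1.15 V, the device is in saturation.
I_D = ½ k_n V_ov² = 0.5 × 3.82 × 1.15² = 2.53 mA.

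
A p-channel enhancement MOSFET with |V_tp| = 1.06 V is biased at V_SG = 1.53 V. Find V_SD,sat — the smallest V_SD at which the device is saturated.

The boundary between triode and saturation is V_SD = V_SG − |V_tp| = V_ov.
V_ov = 1.53 − 1.06 = 0.47 V.

V_SD,sat = 0.470 V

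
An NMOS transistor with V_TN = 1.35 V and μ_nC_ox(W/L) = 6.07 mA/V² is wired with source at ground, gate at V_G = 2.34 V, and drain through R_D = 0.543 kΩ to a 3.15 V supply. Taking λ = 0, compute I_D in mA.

V_GS = V_G = 2.34 V, so V_ov = 2.34 − 1.35 = 0.99 V.
Assume saturation: I_D = ½ k_n V_ov² = 0.5 × 6.07 × 0.99² = 2.97 mA, giving V_DS = V_DD − I_D R_D = 3.15 − 2.97 × 0.543 = 1.53 V.
V_DS = 1.53 V ≥ V_ov = 0.99 V, confirming saturation.

I_D = 2.97 mA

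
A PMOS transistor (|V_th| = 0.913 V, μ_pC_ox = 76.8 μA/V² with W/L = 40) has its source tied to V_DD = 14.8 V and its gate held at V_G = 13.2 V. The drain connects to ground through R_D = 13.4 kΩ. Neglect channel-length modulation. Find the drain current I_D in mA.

I_D = 0.725 mA

V_SG = V_DD − V_G = 14.8 − 13.2 = 1.6 V, so V_ov = 1.6 − 0.913 = 0.687 V.
k_p = μ_pC_ox · (W/L) = 3.072 mA/V².
Assume saturation: I_D = ½ k_p V_ov² = 0.5 × 3.072 × 0.687² = 0.725 mA, giving V_SD = V_DD − I_D R_D = 14.8 − 0.725 × 13.4 = 5.09 V.
V_SD = 5.09 V ≥ V_ov = 0.687 V, confirming saturation.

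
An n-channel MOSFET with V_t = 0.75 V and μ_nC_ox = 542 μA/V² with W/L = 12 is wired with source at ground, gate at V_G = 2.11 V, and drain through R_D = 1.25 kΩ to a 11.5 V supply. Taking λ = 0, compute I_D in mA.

V_GS = V_G = 2.11 V, so V_ov = 2.11 − 0.75 = 1.36 V.
k_n = μ_nC_ox · (W/L) = 6.504 mA/V².
Assume saturation: I_D = ½ k_n V_ov² = 0.5 × 6.504 × 1.36² = 6.01 mA, giving V_DS = V_DD − I_D R_D = 11.5 − 6.01 × 1.25 = 3.98 V.
V_DS = 3.98 V ≥ V_ov = 1.36 V, confirming saturation.

I_D = 6.01 mA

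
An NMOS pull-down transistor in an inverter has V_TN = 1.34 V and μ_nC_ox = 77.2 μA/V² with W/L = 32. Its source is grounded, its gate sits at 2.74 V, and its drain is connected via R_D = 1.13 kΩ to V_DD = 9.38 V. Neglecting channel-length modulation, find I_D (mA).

I_D = 2.42 mA

V_GS = V_G = 2.74 V, so V_ov = 2.74 − 1.34 = 1.4 V.
k_n = μ_nC_ox · (W/L) = 2.47 mA/V².
Assume saturation: I_D = ½ k_n V_ov² = 0.5 × 2.47 × 1.4² = 2.42 mA, giving V_DS = V_DD − I_D R_D = 9.38 − 2.42 × 1.13 = 6.64 V.
V_DS = 6.64 V ≥ V_ov = 1.4 V, confirming saturation.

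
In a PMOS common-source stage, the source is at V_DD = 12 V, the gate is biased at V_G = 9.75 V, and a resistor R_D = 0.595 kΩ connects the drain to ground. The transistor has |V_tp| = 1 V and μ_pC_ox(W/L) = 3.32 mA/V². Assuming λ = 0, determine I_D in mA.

I_D = 2.59 mA

V_SG = V_DD − V_G = 12 − 9.75 = 2.25 V, so V_ov = 2.25 − 1 = 1.25 V.
Assume saturation: I_D = ½ k_p V_ov² = 0.5 × 3.32 × 1.25² = 2.59 mA, giving V_SD = V_DD − I_D R_D = 12 − 2.59 × 0.595 = 10.5 V.
V_SD = 10.5 V ≥ V_ov = 1.25 V, confirming saturation.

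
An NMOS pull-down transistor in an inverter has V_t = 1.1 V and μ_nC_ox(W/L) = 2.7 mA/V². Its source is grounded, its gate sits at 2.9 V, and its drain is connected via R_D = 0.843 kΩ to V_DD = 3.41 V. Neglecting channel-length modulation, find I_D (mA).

I_D = 3.07 mA

V_GS = V_G = 2.9 V, so V_ov = 2.9 − 1.1 = 1.8 V.
Assume saturation: I_D = ½ k_n V_ov² = 0.5 × 2.7 × 1.8² = 4.37 mA, giving V_DS = V_DD − I_D R_D = 3.41 − 4.37 × 0.843 = -0.277 V.
But -0.277 V < V_ov = 1.8 V, so the device is actually in triode.
In triode I_D = k_n[V_ov V_DS − ½ V_DS²] and I_D = (V_DD − V_DS)/R_D. Equating: 1.14 V_DS² − 5.097 V_DS + 3.41 = 0, giving V_DS = 0.819 V (the root below V_ov).
I_D = (3.41 − 0.819) / 0.843 = 3.07 mA.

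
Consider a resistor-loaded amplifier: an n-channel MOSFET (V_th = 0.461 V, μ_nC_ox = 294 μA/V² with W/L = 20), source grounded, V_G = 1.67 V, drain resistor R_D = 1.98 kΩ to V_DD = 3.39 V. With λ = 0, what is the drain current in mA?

V_GS = V_G = 1.67 V, so V_ov = 1.67 − 0.461 = 1.21 V.
k_n = μ_nC_ox · (W/L) = 5.88 mA/V².
Assume saturation: I_D = ½ k_n V_ov² = 0.5 × 5.88 × 1.21² = 4.3 mA, giving V_DS = V_DD − I_D R_D = 3.39 − 4.3 × 1.98 = -5.12 V.
But -5.12 V < V_ov = 1.21 V, so the device is actually in triode.
In triode I_D = k_n[V_ov V_DS − ½ V_DS²] and I_D = (V_DD − V_DS)/R_D. Equating: 5.82 V_DS² − 15.08 V_DS + 3.39 = 0, giving V_DS = 0.249 V (the root below V_ov).
I_D = (3.39 − 0.249) / 1.98 = 1.59 mA.

I_D = 1.59 mA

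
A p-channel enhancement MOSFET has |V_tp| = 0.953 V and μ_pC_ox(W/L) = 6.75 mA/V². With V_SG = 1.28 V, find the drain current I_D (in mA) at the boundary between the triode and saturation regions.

I_D = 0.361 mA

At the boundary V_SD = V_ov = V_SG − |V_tp| = 1.28 − 0.953 = 0.327 V.
I_D = ½ k_p V_ov² = 0.5 × 6.75 × 0.327² = 0.361 mA.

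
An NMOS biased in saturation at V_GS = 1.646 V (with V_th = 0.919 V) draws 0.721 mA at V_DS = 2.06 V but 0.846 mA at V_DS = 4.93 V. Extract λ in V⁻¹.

With V_GS fixed, I_D ∝ (1 + λ V_DS) in saturation, so I_D2/I_D1 = (1 + λ V_DS2)/(1 + λ V_DS1).
0.846/0.721 = 1.173 = (1 + 4.93 λ)/(1 + 2.06 λ).
Solving: λ (I_D1 V_DS2 − I_D2 V_DS1) = I_D2 − I_D1, so λ = (0.846 − 0.721) / (0.721 × 4.93 − 0.846 × 2.06) = 0.125 / 1.81 = 0.069 V⁻¹.

λ = 0.0690 V⁻¹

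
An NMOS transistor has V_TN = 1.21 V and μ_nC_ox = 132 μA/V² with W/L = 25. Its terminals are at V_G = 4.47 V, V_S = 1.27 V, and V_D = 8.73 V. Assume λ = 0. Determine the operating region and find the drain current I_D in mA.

V_GS = V_G − V_S = 4.47 − 1.27 = 3.2 V; V_DS = V_D − V_S = 8.73 − 1.27 = 7.46 V.
k_n = μ_nC_ox · (W/L) = 3.3 mA/V².
V_ov = V_GS − V_TN = 3.2 − 1.21 = 1.99 V.
Since V_DS = 7.46 V ≥ V_ov = 1.99 V, the device is in saturation.
I_D = ½ k_n V_ov² = 0.5 × 3.3 × 1.99² = 6.53 mA.

Saturation; I_D = 6.53 mA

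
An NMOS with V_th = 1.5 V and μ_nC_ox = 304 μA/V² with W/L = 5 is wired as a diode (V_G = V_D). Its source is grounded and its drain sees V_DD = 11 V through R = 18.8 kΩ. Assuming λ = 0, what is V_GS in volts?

V_GS = 2.28 V

With gate tied to drain, V_GS = V_DS ≥ V_GS − V_th, so the device is in saturation.
k_n = μ_nC_ox · (W/L) = 1.52 mA/V².
KCL at the drain: ½ k_n (V_GS − V_th)² = (V_DD − V_GS)/R.
Let x = V_GS − 1.5. Then 14.3 x² + x − 9.5 = 0, giving x = 0.781 V (positive root), so V_GS = 2.28 V.
I_D = (V_DD − V_GS)/R = (11 − 2.28) / 18.8 = 0.464 mA.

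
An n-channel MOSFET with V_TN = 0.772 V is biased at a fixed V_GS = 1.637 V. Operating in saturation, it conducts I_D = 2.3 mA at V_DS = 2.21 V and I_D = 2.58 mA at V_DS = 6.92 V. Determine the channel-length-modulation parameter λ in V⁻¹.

With V_GS fixed, I_D ∝ (1 + λ V_DS) in saturation, so I_D2/I_D1 = (1 + λ V_DS2)/(1 + λ V_DS1).
2.58/2.3 = 1.122 = (1 + 6.92 λ)/(1 + 2.21 λ).
Solving: λ (I_D1 V_DS2 − I_D2 V_DS1) = I_D2 − I_D1, so λ = (2.58 − 2.3) / (2.3 × 6.92 − 2.58 × 2.21) = 0.28 / 10.2 = 0.0274 V⁻¹.

λ = 0.0274 V⁻¹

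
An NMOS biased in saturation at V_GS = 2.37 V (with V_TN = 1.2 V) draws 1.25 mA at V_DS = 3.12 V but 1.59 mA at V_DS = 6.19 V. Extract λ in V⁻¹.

λ = 0.122 V⁻¹

With V_GS fixed, I_D ∝ (1 + λ V_DS) in saturation, so I_D2/I_D1 = (1 + λ V_DS2)/(1 + λ V_DS1).
1.59/1.25 = 1.272 = (1 + 6.19 λ)/(1 + 3.12 λ).
Solving: λ (I_D1 V_DS2 − I_D2 V_DS1) = I_D2 − I_D1, so λ = (1.59 − 1.25) / (1.25 × 6.19 − 1.59 × 3.12) = 0.34 / 2.78 = 0.122 V⁻¹.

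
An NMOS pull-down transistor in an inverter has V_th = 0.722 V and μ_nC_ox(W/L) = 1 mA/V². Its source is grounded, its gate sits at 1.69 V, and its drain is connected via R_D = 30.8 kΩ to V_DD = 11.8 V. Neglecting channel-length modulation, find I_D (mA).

V_GS = V_G = 1.69 V, so V_ov = 1.69 − 0.722 = 0.968 V.
Assume saturation: I_D = ½ k_n V_ov² = 0.5 × 1 × 0.968² = 0.469 mA, giving V_DS = V_DD − I_D R_D = 11.8 − 0.469 × 30.8 = -2.63 V.
But -2.63 V < V_ov = 0.968 V, so the device is actually in triode.
In triode I_D = k_n[V_ov V_DS − ½ V_DS²] and I_D = (V_DD − V_DS)/R_D. Equating: 15.4 V_DS² − 30.81 V_DS + 11.8 = 0, giving V_DS = 0.516 V (the root below V_ov).
I_D = (11.8 − 0.516) / 30.8 = 0.366 mA.

I_D = 0.366 mA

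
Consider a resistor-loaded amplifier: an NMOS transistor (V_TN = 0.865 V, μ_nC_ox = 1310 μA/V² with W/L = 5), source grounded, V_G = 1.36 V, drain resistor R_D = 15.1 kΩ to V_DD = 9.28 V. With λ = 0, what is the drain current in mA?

I_D = 0.598 mA

V_GS = V_G = 1.36 V, so V_ov = 1.36 − 0.865 = 0.495 V.
k_n = μ_nC_ox · (W/L) = 6.55 mA/V².
Assume saturation: I_D = ½ k_n V_ov² = 0.5 × 6.55 × 0.495² = 0.802 mA, giving V_DS = V_DD − I_D R_D = 9.28 − 0.802 × 15.1 = -2.84 V.
But -2.84 V < V_ov = 0.495 V, so the device is actually in triode.
In triode I_D = k_n[V_ov V_DS − ½ V_DS²] and I_D = (V_DD − V_DS)/R_D. Equating: 49.5 V_DS² − 49.96 V_DS + 9.28 = 0, giving V_DS = 0.245 V (the root below V_ov).
I_D = (9.28 − 0.245) / 15.1 = 0.598 mA.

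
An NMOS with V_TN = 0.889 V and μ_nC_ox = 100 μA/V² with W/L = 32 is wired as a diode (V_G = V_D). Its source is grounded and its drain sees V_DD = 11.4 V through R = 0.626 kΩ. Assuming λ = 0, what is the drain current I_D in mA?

I_D = 12.4 mA

With gate tied to drain, V_GS = V_DS ≥ V_GS − V_TN, so the device is in saturation.
k_n = μ_nC_ox · (W/L) = 3.2 mA/V².
KCL at the drain: ½ k_n (V_GS − V_TN)² = (V_DD − V_GS)/R.
Let x = V_GS − 0.889. Then 1 x² + x − 10.51 = 0, giving x = 2.78 V (positive root), so V_GS = 3.67 V.
I_D = (V_DD − V_GS)/R = (11.4 − 3.67) / 0.626 = 12.4 mA.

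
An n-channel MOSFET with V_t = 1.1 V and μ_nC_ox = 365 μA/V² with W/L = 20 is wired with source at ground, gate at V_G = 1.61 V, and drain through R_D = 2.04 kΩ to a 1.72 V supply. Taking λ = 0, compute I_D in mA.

V_GS = V_G = 1.61 V, so V_ov = 1.61 − 1.1 = 0.51 V.
k_n = μ_nC_ox · (W/L) = 7.3 mA/V².
Assume saturation: I_D = ½ k_n V_ov² = 0.5 × 7.3 × 0.51² = 0.949 mA, giving V_DS = V_DD − I_D R_D = 1.72 − 0.949 × 2.04 = -0.217 V.
But -0.217 V < V_ov = 0.51 V, so the device is actually in triode.
In triode I_D = k_n[V_ov V_DS − ½ V_DS²] and I_D = (V_DD − V_DS)/R_D. Equating: 7.45 V_DS² − 8.595 V_DS + 1.72 = 0, giving V_DS = 0.258 V (the root below V_ov).
I_D = (1.72 − 0.258) / 2.04 = 0.717 mA.

I_D = 0.717 mA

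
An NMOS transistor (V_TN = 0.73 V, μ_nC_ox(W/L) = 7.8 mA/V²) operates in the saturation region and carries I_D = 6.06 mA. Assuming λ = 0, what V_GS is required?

In saturation I_D = ½ k_n (V_GS − V_TN)², so V_GS − V_TN = √(2 I_D / k_n) = √(2 × 6.06 / 7.8) = 1.25 V.
V_GS = 0.73 + 1.25 = 1.98 V.

V_GS = 1.98 V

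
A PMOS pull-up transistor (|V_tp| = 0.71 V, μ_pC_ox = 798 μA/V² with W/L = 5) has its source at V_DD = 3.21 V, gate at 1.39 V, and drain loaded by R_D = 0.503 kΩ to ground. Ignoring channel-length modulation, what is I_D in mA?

I_D = 2.46 mA

V_SG = V_DD − V_G = 3.21 − 1.39 = 1.82 V, so V_ov = 1.82 − 0.71 = 1.11 V.
k_p = μ_pC_ox · (W/L) = 3.99 mA/V².
Assume saturation: I_D = ½ k_p V_ov² = 0.5 × 3.99 × 1.11² = 2.46 mA, giving V_SD = V_DD − I_D R_D = 3.21 − 2.46 × 0.503 = 1.97 V.
V_SD = 1.97 V ≥ V_ov = 1.11 V, confirming saturation.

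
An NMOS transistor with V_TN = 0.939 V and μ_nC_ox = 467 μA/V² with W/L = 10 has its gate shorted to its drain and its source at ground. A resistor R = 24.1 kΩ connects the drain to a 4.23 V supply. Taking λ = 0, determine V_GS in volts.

V_GS = 1.17 V

With gate tied to drain, V_GS = V_DS ≥ V_GS − V_TN, so the device is in saturation.
k_n = μ_nC_ox · (W/L) = 4.67 mA/V².
KCL at the drain: ½ k_n (V_GS − V_TN)² = (V_DD − V_GS)/R.
Let x = V_GS − 0.939. Then 56.3 x² + x − 3.291 = 0, giving x = 0.233 V (positive root), so V_GS = 1.17 V.
I_D = (V_DD − V_GS)/R = (4.23 − 1.17) / 24.1 = 0.127 mA.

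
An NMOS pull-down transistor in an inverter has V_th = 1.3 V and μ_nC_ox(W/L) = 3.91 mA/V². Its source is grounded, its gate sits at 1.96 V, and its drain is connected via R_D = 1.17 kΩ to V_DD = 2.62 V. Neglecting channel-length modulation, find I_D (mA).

V_GS = V_G = 1.96 V, so V_ov = 1.96 − 1.3 = 0.66 V.
Assume saturation: I_D = ½ k_n V_ov² = 0.5 × 3.91 × 0.66² = 0.852 mA, giving V_DS = V_DD − I_D R_D = 2.62 − 0.852 × 1.17 = 1.62 V.
V_DS = 1.62 V ≥ V_ov = 0.66 V, confirming saturation.

I_D = 0.852 mA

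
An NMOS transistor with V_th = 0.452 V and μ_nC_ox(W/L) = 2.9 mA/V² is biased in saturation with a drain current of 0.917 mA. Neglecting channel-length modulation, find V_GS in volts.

V_GS = 1.25 V

In saturation I_D = ½ k_n (V_GS − V_th)², so V_GS − V_th = √(2 I_D / k_n) = √(2 × 0.917 / 2.9) = 0.795 V.
V_GS = 0.452 + 0.795 = 1.25 V.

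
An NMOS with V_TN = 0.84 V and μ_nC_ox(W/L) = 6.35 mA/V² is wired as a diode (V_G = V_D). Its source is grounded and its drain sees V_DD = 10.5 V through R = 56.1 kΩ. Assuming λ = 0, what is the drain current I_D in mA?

I_D = 0.168 mA

With gate tied to drain, V_GS = V_DS ≥ V_GS − V_TN, so the device is in saturation.
KCL at the drain: ½ k_n (V_GS − V_TN)² = (V_DD − V_GS)/R.
Let x = V_GS − 0.84. Then 178 x² + x − 9.66 = 0, giving x = 0.23 V (positive root), so V_GS = 1.07 V.
I_D = (V_DD − V_GS)/R = (10.5 − 1.07) / 56.1 = 0.168 mA.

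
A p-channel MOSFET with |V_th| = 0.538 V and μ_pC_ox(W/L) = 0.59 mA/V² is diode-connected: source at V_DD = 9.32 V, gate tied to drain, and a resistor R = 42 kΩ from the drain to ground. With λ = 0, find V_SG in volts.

With gate tied to drain, V_SG = V_SD ≥ V_SG − |V_th|, so the device is in saturation.
KCL at the drain: ½ k_p (V_SG − |V_th|)² = (V_DD − V_SG)/R.
Let x = V_SG − 0.538. Then 12.4 x² + x − 8.782 = 0, giving x = 0.803 V (positive root), so V_SG = 1.34 V.
I_D = (V_DD − V_SG)/R = (9.32 − 1.34) / 42 = 0.19 mA.

V_SG = 1.34 V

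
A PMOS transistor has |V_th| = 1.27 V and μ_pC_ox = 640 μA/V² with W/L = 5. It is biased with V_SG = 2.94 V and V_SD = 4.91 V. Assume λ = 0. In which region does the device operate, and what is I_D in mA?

k_p = μ_pC_ox · (W/L) = 3.2 mA/V².
V_ov = V_SG − |V_th| = 2.94 − 1.27 = 1.67 V.
Since V_SD = 4.91 V ≥ V_ov = 1.67 V, the device is in saturation.
I_D = ½ k_p V_ov² = 0.5 × 3.2 × 1.67² = 4.46 mA.

Saturation; I_D = 4.46 mA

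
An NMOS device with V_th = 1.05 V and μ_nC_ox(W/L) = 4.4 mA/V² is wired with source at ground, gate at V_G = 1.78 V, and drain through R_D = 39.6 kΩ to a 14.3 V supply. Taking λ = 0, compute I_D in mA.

I_D = 0.358 mA

V_GS = V_G = 1.78 V, so V_ov = 1.78 − 1.05 = 0.73 V.
Assume saturation: I_D = ½ k_n V_ov² = 0.5 × 4.4 × 0.73² = 1.17 mA, giving V_DS = V_DD − I_D R_D = 14.3 − 1.17 × 39.6 = -32.1 V.
But -32.1 V < V_ov = 0.73 V, so the device is actually in triode.
In triode I_D = k_n[V_ov V_DS − ½ V_DS²] and I_D = (V_DD − V_DS)/R_D. Equating: 87.1 V_DS² − 128.2 V_DS + 14.3 = 0, giving V_DS = 0.122 V (the root below V_ov).
I_D = (14.3 − 0.122) / 39.6 = 0.358 mA.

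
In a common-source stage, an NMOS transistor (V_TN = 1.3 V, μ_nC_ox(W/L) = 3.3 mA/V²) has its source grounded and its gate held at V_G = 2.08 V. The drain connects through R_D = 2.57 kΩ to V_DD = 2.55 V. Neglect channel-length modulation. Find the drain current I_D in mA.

V_GS = V_G = 2.08 V, so V_ov = 2.08 − 1.3 = 0.78 V.
Assume saturation: I_D = ½ k_n V_ov² = 0.5 × 3.3 × 0.78² = 1 mA, giving V_DS = V_DD − I_D R_D = 2.55 − 1 × 2.57 = -0.0299 V.
But -0.0299 V < V_ov = 0.78 V, so the device is actually in triode.
In triode I_D = k_n[V_ov V_DS − ½ V_DS²] and I_D = (V_DD − V_DS)/R_D. Equating: 4.24 V_DS² − 7.615 V_DS + 2.55 = 0, giving V_DS = 0.445 V (the root below V_ov).
I_D = (2.55 − 0.445) / 2.57 = 0.819 mA.

I_D = 0.819 mA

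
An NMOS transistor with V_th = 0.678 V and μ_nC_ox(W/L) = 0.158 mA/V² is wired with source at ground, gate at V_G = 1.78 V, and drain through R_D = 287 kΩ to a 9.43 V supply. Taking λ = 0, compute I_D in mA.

V_GS = V_G = 1.78 V, so V_ov = 1.78 − 0.678 = 1.1 V.
Assume saturation: I_D = ½ k_n V_ov² = 0.5 × 0.158 × 1.1² = 0.0959 mA, giving V_DS = V_DD − I_D R_D = 9.43 − 0.0959 × 287 = -18.1 V.
But -18.1 V < V_ov = 1.1 V, so the device is actually in triode.
In triode I_D = k_n[V_ov V_DS − ½ V_DS²] and I_D = (V_DD − V_DS)/R_D. Equating: 22.7 V_DS² − 50.97 V_DS + 9.43 = 0, giving V_DS = 0.203 V (the root below V_ov).
I_D = (9.43 − 0.203) / 287 = 0.0321 mA.

I_D = 0.0321 mA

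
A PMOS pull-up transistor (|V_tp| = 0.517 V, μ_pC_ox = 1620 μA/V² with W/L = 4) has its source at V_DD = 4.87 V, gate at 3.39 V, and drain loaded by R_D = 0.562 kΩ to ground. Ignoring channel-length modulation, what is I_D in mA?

V_SG = V_DD − V_G = 4.87 − 3.39 = 1.48 V, so V_ov = 1.48 − 0.517 = 0.963 V.
k_p = μ_pC_ox · (W/L) = 6.48 mA/V².
Assume saturation: I_D = ½ k_p V_ov² = 0.5 × 6.48 × 0.963² = 3 mA, giving V_SD = V_DD − I_D R_D = 4.87 − 3 × 0.562 = 3.18 V.
V_SD = 3.18 V ≥ V_ov = 0.963 V, confirming saturation.

I_D = 3.00 mA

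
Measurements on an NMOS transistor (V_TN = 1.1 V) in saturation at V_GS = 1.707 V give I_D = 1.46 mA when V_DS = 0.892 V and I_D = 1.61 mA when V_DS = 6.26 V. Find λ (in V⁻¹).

With V_GS fixed, I_D ∝ (1 + λ V_DS) in saturation, so I_D2/I_D1 = (1 + λ V_DS2)/(1 + λ V_DS1).
1.61/1.46 = 1.103 = (1 + 6.26 λ)/(1 + 0.892 λ).
Solving: λ (I_D1 V_DS2 − I_D2 V_DS1) = I_D2 − I_D1, so λ = (1.61 − 1.46) / (1.46 × 6.26 − 1.61 × 0.892) = 0.15 / 7.7 = 0.0195 V⁻¹.

λ = 0.0195 V⁻¹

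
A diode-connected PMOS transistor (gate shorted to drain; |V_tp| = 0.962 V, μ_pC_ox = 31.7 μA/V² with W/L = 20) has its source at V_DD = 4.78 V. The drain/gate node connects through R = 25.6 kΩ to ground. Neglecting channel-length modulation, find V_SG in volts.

V_SG = 1.59 V

With gate tied to drain, V_SG = V_SD ≥ V_SG − |V_tp|, so the device is in saturation.
k_p = μ_pC_ox · (W/L) = 0.634 mA/V².
KCL at the drain: ½ k_p (V_SG − |V_tp|)² = (V_DD − V_SG)/R.
Let x = V_SG − 0.962. Then 8.12 x² + x − 3.818 = 0, giving x = 0.627 V (positive root), so V_SG = 1.59 V.
I_D = (V_DD − V_SG)/R = (4.78 − 1.59) / 25.6 = 0.125 mA.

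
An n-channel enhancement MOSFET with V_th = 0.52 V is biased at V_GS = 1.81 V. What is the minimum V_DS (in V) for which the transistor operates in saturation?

V_DS,sat = 1.29 V

The boundary between triode and saturation is V_DS = V_GS − V_th = V_ov.
V_ov = 1.81 − 0.52 = 1.29 V.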